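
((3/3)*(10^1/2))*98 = 490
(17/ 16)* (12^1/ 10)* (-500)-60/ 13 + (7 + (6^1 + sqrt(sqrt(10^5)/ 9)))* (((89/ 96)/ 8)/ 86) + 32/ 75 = -4591285773/ 7155200 + 445* 10^(1/ 4)/ 99072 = -641.66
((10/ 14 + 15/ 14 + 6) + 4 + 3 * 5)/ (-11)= -375/ 154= -2.44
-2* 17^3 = -9826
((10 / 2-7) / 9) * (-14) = 3.11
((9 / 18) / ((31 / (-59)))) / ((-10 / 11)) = 649 / 620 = 1.05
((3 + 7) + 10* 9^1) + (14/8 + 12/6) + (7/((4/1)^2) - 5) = 1587/16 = 99.19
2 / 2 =1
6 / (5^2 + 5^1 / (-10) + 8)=12 / 65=0.18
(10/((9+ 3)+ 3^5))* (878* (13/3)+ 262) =24400/153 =159.48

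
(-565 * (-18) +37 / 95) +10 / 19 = 966237 / 95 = 10170.92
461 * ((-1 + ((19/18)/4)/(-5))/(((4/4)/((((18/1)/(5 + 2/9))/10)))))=-167.28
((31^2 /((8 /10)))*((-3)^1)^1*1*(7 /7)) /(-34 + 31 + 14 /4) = -14415 /2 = -7207.50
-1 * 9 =-9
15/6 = 5/2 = 2.50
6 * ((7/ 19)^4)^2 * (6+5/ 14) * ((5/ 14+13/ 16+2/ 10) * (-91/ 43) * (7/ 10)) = -15347381815857/ 584234568610400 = -0.03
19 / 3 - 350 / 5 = -191 / 3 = -63.67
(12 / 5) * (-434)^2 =2260272 / 5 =452054.40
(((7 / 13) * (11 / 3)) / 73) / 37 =77 / 105339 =0.00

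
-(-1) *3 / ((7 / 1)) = 3 / 7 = 0.43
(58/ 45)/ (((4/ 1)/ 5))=29/ 18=1.61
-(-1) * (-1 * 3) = -3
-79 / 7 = -11.29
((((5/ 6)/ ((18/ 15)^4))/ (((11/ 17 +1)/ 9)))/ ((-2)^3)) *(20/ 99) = -265625/ 4790016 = -0.06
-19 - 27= -46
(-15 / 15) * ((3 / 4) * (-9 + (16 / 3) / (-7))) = 205 / 28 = 7.32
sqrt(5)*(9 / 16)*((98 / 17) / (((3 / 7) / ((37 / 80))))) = 38073*sqrt(5) / 10880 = 7.82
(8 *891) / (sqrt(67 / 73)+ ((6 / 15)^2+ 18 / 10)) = 35412300 / 7411- 247500 *sqrt(4891) / 7411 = 2442.75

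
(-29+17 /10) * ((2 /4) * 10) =-273 /2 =-136.50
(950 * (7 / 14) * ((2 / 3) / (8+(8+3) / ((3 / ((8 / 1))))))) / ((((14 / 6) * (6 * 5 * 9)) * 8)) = 95 / 56448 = 0.00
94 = 94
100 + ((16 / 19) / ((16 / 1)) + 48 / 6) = 2053 / 19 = 108.05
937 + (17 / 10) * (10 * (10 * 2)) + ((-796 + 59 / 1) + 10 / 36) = 9725 / 18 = 540.28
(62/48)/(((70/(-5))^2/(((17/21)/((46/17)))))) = 8959/4544064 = 0.00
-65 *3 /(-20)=39 /4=9.75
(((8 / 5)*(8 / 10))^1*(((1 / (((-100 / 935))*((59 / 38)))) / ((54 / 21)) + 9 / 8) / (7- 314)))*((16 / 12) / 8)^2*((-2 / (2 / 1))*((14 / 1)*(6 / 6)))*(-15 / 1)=361858 / 12226275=0.03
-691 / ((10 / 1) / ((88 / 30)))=-15202 / 75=-202.69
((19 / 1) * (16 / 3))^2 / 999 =92416 / 8991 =10.28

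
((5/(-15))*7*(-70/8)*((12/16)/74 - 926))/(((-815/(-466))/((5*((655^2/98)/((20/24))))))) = -27399110592725/96496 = -283940376.73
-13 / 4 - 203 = -825 / 4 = -206.25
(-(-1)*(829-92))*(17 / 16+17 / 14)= 187935 / 112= 1677.99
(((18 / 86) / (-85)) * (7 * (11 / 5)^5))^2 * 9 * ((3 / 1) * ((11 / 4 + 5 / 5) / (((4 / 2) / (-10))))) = -399.48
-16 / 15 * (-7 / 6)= 1.24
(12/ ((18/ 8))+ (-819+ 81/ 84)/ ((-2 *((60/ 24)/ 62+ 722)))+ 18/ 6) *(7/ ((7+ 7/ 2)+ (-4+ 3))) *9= 100400145/ 1701127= 59.02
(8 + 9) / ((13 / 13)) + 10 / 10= 18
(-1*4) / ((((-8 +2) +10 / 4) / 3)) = 24 / 7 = 3.43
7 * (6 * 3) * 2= 252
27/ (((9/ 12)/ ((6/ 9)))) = 24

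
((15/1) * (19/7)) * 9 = 2565/7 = 366.43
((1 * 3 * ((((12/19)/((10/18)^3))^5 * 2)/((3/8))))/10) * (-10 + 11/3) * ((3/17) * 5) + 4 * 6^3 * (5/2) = -263819992158036849744/67610382080078125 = -3902.06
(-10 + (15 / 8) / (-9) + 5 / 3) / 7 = -205 / 168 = -1.22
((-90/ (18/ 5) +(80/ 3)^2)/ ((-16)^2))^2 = 38130625/ 5308416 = 7.18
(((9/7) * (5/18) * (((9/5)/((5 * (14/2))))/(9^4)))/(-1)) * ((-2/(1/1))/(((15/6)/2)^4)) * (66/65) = 5632/2418609375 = 0.00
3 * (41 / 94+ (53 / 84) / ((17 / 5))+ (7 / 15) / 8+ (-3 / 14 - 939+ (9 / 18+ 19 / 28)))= -629115609 / 223720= -2812.07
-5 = -5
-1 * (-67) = 67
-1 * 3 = -3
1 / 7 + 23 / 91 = 36 / 91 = 0.40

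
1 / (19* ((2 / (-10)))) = -0.26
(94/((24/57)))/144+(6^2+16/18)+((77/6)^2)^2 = 140811433/5184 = 27162.70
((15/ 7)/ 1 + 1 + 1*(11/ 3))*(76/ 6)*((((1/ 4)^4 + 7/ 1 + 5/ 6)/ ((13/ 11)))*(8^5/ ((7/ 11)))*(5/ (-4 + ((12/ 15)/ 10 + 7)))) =442805792000/ 9261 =47814036.50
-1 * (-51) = 51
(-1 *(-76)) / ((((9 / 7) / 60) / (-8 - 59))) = -712880 / 3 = -237626.67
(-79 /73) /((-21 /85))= 6715 /1533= 4.38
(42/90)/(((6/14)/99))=539/5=107.80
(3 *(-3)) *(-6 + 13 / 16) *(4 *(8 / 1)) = 1494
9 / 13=0.69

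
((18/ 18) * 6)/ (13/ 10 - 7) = -20/ 19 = -1.05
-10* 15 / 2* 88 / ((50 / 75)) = -9900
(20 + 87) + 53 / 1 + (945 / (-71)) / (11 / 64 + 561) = 81586784 / 509993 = 159.98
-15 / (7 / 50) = -750 / 7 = -107.14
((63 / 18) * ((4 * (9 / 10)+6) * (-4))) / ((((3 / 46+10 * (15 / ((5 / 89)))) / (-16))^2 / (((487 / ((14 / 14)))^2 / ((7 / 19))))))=-78111887163392 / 25142482215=-3106.77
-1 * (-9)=9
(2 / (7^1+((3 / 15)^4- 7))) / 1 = 1250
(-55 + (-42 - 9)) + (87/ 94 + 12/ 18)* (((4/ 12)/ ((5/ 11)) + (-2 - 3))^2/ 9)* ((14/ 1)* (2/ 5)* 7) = 28903942/ 1427625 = 20.25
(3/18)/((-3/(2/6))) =-1/54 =-0.02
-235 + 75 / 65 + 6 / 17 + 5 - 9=-52486 / 221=-237.49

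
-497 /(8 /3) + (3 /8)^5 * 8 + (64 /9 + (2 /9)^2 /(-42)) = -1248579425 /6967296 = -179.21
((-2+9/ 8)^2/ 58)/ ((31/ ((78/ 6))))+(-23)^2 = 60873725/ 115072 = 529.01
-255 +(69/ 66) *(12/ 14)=-19566/ 77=-254.10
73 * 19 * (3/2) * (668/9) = 463258/3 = 154419.33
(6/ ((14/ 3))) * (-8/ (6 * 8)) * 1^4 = -3/ 14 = -0.21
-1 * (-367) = 367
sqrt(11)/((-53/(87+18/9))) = -89 * sqrt(11)/53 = -5.57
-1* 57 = -57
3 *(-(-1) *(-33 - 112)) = -435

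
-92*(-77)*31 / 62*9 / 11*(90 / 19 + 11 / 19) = 292698 / 19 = 15405.16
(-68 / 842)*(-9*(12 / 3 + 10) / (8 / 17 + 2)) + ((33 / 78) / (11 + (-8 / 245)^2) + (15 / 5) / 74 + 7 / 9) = 17981780953 / 3614035347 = 4.98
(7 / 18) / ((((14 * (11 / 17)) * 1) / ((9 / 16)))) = 17 / 704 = 0.02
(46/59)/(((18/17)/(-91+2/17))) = -11845/177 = -66.92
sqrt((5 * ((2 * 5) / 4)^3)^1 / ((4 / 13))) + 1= 1 + 25 * sqrt(26) / 8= 16.93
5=5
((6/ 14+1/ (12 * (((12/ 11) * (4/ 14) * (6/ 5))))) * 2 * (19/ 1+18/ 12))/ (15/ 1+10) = 323039/ 302400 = 1.07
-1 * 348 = -348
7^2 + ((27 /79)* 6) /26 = 50404 /1027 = 49.08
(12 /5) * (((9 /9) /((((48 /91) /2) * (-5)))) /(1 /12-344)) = 546 /103175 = 0.01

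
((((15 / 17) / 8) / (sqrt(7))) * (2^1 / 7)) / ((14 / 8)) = 15 * sqrt(7) / 5831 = 0.01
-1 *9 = -9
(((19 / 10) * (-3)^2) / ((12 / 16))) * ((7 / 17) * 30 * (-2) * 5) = -47880 / 17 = -2816.47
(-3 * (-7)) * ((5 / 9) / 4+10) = 2555 / 12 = 212.92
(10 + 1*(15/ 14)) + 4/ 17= 2691/ 238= 11.31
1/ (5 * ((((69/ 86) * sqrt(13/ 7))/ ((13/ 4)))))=43 * sqrt(91)/ 690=0.59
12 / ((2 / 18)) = 108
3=3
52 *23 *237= 283452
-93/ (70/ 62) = -2883/ 35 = -82.37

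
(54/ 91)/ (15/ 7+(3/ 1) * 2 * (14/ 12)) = 27/ 416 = 0.06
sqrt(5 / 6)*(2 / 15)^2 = 2*sqrt(30) / 675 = 0.02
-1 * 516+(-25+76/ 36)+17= -4697/ 9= -521.89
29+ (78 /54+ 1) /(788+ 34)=107282 /3699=29.00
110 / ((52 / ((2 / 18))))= 55 / 234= 0.24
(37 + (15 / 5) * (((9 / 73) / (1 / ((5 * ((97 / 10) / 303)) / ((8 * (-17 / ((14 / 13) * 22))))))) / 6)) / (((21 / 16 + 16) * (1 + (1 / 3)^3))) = 13021823547 / 6318941174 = 2.06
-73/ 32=-2.28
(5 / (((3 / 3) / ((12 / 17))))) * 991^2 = 58924860 / 17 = 3466168.24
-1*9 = -9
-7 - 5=-12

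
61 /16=3.81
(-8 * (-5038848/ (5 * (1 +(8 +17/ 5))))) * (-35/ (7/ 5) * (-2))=1007769600/ 31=32508696.77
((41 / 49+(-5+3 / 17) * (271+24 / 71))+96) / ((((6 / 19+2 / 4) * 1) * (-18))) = 151323505 / 1833433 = 82.54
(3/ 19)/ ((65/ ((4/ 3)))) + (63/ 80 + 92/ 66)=284917/ 130416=2.18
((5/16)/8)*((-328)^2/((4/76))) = 159695/2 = 79847.50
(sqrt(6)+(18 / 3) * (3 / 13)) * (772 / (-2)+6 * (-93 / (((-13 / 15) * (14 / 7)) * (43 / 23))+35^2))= 71804358 / 7267+3989131 * sqrt(6) / 559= 27360.91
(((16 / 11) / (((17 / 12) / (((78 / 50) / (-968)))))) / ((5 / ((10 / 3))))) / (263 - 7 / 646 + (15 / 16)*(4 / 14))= -663936 / 158448662075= -0.00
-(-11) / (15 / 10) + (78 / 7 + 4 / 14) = 394 / 21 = 18.76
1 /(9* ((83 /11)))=11 /747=0.01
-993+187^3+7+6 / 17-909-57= 111133273 / 17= 6537251.35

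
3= 3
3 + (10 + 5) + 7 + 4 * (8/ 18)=26.78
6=6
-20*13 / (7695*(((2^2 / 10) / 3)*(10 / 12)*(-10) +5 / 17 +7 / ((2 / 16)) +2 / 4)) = -1768 / 2913669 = -0.00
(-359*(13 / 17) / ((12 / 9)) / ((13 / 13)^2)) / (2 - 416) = 4667 / 9384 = 0.50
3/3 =1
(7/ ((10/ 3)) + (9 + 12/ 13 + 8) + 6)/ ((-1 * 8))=-3383/ 1040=-3.25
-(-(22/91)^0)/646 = 1/646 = 0.00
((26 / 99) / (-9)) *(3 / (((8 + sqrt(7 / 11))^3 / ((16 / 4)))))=-6635200 / 9142439571 + 220376 *sqrt(77) / 9142439571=-0.00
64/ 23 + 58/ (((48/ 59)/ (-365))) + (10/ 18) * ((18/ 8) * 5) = -26012.43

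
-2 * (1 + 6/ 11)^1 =-34/ 11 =-3.09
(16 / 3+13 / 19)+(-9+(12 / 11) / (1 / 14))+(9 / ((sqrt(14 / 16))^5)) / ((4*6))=48*sqrt(14) / 343+7706 / 627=12.81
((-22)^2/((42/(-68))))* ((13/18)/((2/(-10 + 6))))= 213928/189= 1131.89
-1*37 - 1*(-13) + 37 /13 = -275 /13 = -21.15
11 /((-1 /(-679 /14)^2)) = -103499 /4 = -25874.75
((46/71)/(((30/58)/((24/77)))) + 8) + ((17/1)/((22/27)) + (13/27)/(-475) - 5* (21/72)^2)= 129358888601/4487313600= 28.83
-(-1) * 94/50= 47/25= 1.88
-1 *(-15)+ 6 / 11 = 171 / 11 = 15.55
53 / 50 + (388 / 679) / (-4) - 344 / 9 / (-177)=1.13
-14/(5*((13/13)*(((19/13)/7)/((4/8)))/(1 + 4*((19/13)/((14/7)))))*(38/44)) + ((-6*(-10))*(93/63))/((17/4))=-2065982/214795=-9.62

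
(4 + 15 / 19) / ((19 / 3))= 0.76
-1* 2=-2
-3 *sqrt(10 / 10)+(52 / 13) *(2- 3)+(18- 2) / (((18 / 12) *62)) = -635 / 93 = -6.83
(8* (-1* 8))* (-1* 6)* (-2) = -768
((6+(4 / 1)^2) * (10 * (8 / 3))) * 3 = 1760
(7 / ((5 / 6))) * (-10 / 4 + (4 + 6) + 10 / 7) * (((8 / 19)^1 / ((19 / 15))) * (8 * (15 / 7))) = 1080000 / 2527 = 427.38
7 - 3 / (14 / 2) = 46 / 7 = 6.57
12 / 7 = 1.71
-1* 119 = -119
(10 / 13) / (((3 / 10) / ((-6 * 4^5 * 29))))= -456861.54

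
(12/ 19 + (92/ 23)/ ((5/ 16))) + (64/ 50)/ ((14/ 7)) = 6684/ 475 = 14.07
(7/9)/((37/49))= 343/333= 1.03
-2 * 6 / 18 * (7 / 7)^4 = -2 / 3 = -0.67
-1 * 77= -77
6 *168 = 1008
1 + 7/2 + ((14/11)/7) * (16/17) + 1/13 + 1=27947/4862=5.75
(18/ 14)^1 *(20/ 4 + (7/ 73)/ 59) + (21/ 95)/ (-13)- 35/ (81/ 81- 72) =18258430796/ 2643615065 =6.91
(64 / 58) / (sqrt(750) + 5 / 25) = -160 / 543721 + 4000 * sqrt(30) / 543721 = 0.04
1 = 1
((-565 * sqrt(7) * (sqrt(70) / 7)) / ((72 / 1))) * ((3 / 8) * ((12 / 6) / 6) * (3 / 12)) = -565 * sqrt(10) / 2304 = -0.78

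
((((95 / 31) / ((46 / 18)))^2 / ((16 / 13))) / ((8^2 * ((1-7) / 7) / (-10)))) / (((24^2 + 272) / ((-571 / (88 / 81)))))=-5127946653375 / 38847004934144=-0.13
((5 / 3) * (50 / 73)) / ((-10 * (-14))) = 25 / 3066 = 0.01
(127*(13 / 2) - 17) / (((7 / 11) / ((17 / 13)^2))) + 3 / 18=1101608 / 507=2172.80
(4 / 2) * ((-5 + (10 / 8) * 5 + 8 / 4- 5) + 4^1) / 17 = 9 / 34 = 0.26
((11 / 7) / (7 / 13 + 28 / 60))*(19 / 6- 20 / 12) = 6435 / 2744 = 2.35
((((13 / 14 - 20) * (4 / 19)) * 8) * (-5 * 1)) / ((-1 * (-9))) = 17.84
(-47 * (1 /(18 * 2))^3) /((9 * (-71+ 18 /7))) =329 /201134016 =0.00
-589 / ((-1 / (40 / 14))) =1682.86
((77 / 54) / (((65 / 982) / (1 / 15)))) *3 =37807 / 8775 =4.31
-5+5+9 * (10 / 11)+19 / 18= 1829 / 198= 9.24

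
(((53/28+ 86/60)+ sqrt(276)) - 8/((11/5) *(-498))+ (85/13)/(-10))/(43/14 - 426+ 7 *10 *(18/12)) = -28 *sqrt(69)/4451 - 4452661/528289190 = -0.06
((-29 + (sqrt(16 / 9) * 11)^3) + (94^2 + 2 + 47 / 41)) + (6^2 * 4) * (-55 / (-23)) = 313411088 / 25461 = 12309.46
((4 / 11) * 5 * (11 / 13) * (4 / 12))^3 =8000 / 59319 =0.13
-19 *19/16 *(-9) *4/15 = 1083/20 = 54.15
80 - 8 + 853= 925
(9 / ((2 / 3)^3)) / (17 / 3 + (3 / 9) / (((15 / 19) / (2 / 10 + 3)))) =4.33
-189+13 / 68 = -12839 / 68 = -188.81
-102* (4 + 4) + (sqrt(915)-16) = -832 + sqrt(915) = -801.75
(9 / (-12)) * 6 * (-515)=4635 / 2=2317.50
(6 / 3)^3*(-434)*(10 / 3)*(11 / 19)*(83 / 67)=-8300.43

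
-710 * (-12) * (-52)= -443040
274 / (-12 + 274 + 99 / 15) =1370 / 1343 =1.02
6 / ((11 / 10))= 60 / 11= 5.45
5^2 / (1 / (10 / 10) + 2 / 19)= 22.62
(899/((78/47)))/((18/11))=464783/1404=331.04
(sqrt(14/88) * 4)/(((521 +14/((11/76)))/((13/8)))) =13 * sqrt(77)/27180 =0.00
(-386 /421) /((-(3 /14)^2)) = 75656 /3789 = 19.97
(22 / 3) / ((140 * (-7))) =-11 / 1470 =-0.01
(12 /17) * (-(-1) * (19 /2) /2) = 57 /17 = 3.35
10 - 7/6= 53/6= 8.83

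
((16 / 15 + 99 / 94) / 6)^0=1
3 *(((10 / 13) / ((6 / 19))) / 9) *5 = 475 / 117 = 4.06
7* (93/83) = 651/83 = 7.84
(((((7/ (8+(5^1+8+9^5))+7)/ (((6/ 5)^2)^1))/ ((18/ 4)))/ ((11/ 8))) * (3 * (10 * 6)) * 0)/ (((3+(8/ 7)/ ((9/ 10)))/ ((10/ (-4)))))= 0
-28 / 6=-14 / 3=-4.67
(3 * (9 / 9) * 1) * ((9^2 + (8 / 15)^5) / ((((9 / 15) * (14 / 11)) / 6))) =676963573 / 354375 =1910.30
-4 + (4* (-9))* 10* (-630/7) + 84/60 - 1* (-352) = 163747/5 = 32749.40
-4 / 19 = -0.21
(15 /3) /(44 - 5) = 5 /39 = 0.13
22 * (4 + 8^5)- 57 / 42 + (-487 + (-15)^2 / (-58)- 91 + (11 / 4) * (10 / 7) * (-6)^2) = 720542.19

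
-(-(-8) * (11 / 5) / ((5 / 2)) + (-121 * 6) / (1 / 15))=272074 / 25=10882.96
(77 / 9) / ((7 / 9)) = 11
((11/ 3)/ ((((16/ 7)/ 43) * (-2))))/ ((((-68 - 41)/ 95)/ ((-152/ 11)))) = -543305/ 1308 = -415.37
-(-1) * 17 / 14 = 17 / 14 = 1.21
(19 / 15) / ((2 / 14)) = 133 / 15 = 8.87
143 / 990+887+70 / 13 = 1044259 / 1170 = 892.53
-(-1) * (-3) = -3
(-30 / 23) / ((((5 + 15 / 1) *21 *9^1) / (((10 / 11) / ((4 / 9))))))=-5 / 7084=-0.00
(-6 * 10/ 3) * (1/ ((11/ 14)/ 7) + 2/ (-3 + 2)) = -1520/ 11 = -138.18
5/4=1.25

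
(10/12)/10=1/12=0.08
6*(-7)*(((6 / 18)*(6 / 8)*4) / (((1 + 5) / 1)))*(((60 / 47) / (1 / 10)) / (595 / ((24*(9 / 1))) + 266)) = -129600 / 389771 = -0.33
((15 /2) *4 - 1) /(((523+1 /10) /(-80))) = -23200 /5231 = -4.44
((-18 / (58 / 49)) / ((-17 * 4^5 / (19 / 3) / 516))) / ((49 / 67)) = 492651 / 126208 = 3.90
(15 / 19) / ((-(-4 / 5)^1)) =75 / 76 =0.99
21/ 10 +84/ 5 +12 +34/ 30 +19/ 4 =2207/ 60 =36.78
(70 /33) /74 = 35 /1221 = 0.03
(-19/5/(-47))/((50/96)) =0.16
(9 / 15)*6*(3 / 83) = 54 / 415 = 0.13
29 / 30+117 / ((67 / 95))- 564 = -798247 / 2010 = -397.14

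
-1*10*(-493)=4930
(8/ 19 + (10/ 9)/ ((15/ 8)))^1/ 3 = 520/ 1539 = 0.34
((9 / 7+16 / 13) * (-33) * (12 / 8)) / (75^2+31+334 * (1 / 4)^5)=-5803776 / 263539549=-0.02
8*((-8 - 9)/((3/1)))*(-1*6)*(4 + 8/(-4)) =544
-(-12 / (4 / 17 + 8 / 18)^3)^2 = -115449244262361 / 79082438656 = -1459.86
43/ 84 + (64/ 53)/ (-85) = 188339/ 378420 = 0.50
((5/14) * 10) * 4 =100/7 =14.29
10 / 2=5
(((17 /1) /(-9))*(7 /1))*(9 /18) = -119 /18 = -6.61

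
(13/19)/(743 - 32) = 13/13509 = 0.00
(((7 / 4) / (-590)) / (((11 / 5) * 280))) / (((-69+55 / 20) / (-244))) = -61 / 3439700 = -0.00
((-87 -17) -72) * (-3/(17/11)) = 5808/17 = 341.65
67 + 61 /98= 6627 /98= 67.62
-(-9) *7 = 63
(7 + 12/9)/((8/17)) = 425/24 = 17.71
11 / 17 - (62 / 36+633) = -634.08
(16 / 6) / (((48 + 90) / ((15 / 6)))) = 10 / 207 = 0.05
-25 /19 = -1.32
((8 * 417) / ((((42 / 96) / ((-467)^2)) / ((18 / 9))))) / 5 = 23281436928 / 35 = 665183912.23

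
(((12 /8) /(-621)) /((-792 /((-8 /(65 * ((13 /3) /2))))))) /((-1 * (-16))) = -1 /92355120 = -0.00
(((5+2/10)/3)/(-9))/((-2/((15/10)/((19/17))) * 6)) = 0.02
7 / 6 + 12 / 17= 191 / 102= 1.87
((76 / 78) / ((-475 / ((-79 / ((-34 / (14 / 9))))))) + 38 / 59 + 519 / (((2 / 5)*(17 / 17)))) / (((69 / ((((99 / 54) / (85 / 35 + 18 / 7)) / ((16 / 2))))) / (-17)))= -251357096837 / 17147052000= -14.66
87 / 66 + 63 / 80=1853 / 880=2.11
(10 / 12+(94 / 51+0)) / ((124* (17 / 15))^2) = 20475 / 151084576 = 0.00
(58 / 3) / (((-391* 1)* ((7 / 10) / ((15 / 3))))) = -2900 / 8211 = -0.35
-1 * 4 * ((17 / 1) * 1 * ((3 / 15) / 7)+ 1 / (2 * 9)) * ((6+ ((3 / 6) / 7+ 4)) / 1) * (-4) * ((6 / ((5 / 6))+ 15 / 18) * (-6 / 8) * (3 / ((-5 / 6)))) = 11587521 / 6125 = 1891.84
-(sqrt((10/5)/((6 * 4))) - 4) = 4 - sqrt(3)/6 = 3.71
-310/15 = -62/3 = -20.67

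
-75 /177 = -25 /59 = -0.42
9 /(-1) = -9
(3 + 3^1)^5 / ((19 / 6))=46656 / 19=2455.58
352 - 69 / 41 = 14363 / 41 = 350.32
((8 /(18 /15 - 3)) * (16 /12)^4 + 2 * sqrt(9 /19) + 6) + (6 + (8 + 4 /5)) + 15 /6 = 10.63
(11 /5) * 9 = 99 /5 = 19.80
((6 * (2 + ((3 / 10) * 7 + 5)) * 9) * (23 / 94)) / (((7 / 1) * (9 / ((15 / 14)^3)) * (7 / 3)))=1816425 / 1805552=1.01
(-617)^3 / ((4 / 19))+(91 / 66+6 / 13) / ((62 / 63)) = -4945917094873 / 4433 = -1115704284.88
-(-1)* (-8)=-8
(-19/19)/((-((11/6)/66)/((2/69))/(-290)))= -302.61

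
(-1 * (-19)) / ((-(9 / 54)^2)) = -684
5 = 5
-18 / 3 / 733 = -6 / 733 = -0.01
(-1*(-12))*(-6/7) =-72/7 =-10.29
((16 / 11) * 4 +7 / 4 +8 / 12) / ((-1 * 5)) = -1087 / 660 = -1.65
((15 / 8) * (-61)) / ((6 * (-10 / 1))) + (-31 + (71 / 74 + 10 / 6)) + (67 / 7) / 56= -4576889 / 174048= -26.30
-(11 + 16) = -27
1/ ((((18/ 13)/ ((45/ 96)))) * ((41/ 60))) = 325/ 656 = 0.50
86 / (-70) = -43 / 35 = -1.23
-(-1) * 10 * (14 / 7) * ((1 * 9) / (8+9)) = 180 / 17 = 10.59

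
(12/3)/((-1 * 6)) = -2/3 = -0.67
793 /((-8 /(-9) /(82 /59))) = 292617 /236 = 1239.90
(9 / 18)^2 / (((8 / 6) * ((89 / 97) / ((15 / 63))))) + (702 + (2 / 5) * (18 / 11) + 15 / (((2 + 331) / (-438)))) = 13854034911 / 20284880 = 682.97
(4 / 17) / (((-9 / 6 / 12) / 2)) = -64 / 17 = -3.76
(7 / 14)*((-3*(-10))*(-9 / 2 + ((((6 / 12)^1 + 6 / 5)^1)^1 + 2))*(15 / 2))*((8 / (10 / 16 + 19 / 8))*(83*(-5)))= 99600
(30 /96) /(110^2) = 1 /38720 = 0.00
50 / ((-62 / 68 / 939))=-1596300 / 31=-51493.55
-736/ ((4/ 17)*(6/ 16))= -25024/ 3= -8341.33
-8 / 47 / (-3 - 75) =4 / 1833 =0.00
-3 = -3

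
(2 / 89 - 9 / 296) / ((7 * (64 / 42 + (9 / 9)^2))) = -627 / 1396232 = -0.00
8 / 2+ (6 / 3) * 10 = 24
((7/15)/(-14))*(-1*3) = 1/10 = 0.10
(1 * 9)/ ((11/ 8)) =72/ 11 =6.55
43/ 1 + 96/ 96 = 44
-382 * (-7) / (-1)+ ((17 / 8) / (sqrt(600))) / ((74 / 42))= -2674+ 119 * sqrt(6) / 5920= -2673.95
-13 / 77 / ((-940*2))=13 / 144760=0.00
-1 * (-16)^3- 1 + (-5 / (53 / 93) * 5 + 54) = 217572 / 53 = 4105.13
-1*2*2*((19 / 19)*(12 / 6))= -8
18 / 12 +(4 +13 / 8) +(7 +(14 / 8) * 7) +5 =251 / 8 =31.38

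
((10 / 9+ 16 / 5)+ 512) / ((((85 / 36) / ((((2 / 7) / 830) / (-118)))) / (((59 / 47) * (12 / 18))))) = -92936 / 174082125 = -0.00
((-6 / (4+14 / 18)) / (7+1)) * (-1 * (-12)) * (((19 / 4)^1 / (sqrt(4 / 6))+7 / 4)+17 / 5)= -1539 * sqrt(6) / 344 - 8343 / 860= -20.66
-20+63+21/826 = 43.03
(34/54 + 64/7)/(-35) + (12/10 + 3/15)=7414/6615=1.12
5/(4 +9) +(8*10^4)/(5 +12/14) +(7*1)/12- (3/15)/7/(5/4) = 15289057841/1119300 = 13659.48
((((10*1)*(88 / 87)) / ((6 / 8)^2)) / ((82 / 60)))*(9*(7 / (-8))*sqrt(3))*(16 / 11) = -179200*sqrt(3) / 1189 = -261.05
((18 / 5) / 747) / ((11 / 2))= 4 / 4565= 0.00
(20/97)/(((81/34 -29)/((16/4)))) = -544/17557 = -0.03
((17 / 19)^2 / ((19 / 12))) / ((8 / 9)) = 7803 / 13718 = 0.57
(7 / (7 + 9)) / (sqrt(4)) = 7 / 32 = 0.22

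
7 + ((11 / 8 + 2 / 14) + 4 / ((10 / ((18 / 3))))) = 3057 / 280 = 10.92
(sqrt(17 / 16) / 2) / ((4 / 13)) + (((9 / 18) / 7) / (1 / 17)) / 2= 17 / 28 + 13 * sqrt(17) / 32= 2.28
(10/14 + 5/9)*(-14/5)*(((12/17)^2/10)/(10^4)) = -16/903125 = -0.00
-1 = -1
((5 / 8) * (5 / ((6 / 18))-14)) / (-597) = -0.00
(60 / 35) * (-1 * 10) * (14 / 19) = -240 / 19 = -12.63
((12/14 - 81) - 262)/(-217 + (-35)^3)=2395/301644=0.01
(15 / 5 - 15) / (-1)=12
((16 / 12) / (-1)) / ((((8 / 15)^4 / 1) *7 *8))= -16875 / 57344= -0.29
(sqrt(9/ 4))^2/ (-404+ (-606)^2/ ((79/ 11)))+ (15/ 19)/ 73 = 241446957/ 22234608640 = 0.01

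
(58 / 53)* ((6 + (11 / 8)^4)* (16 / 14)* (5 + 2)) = 1137293 / 13568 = 83.82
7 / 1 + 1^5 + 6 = 14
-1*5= -5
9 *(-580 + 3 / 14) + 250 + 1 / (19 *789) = -1042669009 / 209874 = -4968.07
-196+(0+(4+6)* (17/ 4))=-307/ 2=-153.50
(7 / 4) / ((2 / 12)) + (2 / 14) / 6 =221 / 21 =10.52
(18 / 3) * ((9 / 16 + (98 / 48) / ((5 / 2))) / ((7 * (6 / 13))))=4303 / 1680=2.56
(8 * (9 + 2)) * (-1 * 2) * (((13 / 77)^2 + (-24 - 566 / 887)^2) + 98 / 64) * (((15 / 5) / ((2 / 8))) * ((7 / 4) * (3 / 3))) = -272539234000347 / 121162426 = -2249370.89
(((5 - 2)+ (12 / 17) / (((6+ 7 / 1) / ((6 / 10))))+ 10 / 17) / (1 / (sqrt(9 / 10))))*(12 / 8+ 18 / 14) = 36009*sqrt(10) / 11900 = 9.57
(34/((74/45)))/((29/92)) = 65.59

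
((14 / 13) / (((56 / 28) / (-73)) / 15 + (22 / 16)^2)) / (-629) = -981120 / 1082364959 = -0.00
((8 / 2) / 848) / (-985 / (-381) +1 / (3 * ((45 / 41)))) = 17145 / 10500784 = 0.00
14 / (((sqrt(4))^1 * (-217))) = -1 / 31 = -0.03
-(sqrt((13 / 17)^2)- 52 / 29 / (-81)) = -0.79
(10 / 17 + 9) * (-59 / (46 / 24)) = -115404 / 391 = -295.15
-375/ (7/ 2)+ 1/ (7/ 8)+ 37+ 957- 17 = 871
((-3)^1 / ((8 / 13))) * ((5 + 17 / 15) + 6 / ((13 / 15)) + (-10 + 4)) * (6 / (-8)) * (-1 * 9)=-1161 / 5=-232.20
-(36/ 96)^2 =-9/ 64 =-0.14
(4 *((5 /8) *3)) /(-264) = -5 /176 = -0.03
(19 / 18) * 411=2603 / 6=433.83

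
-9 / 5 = -1.80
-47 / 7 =-6.71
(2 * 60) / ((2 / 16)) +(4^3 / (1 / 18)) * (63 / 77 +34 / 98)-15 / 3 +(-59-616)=874376 / 539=1622.22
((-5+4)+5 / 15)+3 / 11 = -13 / 33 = -0.39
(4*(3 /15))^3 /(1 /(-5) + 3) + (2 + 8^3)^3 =23764430232 /175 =135796744.18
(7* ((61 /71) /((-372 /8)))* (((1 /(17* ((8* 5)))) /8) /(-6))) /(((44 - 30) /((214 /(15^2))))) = 6527 /24246216000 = 0.00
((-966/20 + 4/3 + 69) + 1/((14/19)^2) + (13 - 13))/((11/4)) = 70193/8085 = 8.68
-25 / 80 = -5 / 16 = -0.31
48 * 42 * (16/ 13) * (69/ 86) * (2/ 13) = 2225664/ 7267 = 306.27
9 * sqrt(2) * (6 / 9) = 6 * sqrt(2) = 8.49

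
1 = 1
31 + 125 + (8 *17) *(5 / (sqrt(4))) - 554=-58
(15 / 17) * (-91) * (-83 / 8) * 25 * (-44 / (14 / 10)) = -22254375 / 34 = -654540.44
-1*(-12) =12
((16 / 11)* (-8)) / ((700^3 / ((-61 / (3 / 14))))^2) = -0.00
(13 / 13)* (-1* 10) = -10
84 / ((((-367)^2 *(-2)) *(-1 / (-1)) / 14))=-588 / 134689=-0.00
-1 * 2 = -2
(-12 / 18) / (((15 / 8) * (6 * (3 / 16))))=-128 / 405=-0.32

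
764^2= 583696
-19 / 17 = -1.12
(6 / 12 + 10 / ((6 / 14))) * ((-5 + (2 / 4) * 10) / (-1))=0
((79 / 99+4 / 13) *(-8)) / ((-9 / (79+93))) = 1958048 / 11583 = 169.04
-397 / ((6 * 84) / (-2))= 397 / 252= 1.58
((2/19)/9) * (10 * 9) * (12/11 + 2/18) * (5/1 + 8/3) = 54740/5643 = 9.70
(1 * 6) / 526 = 3 / 263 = 0.01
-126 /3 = -42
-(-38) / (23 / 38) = 1444 / 23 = 62.78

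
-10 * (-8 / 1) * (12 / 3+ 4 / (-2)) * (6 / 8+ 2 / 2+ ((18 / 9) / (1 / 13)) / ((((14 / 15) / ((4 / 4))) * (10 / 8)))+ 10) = 38120 / 7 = 5445.71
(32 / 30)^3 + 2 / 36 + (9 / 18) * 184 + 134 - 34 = 1304567 / 6750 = 193.27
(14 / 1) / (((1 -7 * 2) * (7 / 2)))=-4 / 13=-0.31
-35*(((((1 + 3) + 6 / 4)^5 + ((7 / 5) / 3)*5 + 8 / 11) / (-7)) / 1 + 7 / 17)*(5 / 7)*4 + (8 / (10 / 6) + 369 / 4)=11309345989 / 157080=71997.36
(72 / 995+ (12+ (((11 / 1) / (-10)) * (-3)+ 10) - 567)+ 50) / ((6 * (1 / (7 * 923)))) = -2107016093 / 3980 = -529401.03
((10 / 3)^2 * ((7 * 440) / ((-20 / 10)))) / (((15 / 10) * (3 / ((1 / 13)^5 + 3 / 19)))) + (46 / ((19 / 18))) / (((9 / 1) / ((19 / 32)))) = -2731502013679 / 4571359416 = -597.53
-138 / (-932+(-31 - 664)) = 138 / 1627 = 0.08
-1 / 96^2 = -1 / 9216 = -0.00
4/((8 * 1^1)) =1/2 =0.50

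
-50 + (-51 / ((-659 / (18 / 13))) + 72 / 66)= -4598948 / 94237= -48.80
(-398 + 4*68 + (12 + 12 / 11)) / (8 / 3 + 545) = -3726 / 18073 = -0.21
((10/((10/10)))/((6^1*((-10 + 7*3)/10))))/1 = 50/33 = 1.52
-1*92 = -92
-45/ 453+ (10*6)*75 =679485/ 151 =4499.90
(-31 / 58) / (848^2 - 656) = -31 / 41669984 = -0.00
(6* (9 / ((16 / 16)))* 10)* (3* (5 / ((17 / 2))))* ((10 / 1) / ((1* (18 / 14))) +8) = 255600 / 17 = 15035.29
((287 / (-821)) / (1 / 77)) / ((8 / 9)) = -198891 / 6568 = -30.28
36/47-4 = -152/47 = -3.23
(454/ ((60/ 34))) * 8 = 30872/ 15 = 2058.13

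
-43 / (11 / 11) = -43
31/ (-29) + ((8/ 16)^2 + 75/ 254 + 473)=6960521/ 14732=472.48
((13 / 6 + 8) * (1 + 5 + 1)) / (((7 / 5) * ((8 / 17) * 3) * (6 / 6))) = 5185 / 144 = 36.01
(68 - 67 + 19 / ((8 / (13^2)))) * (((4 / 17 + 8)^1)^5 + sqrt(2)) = 3219 * sqrt(2) / 8 + 21640693200000 / 1419857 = 15242028.71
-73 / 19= -3.84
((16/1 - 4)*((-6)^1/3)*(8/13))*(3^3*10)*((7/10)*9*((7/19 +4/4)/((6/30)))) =-171890.53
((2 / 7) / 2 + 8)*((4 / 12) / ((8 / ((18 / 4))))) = 171 / 112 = 1.53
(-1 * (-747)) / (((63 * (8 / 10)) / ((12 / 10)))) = 249 / 14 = 17.79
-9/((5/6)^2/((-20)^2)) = -5184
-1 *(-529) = 529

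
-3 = -3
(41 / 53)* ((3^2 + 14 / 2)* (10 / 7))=6560 / 371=17.68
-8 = -8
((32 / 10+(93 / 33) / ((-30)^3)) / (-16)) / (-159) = 950369 / 755568000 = 0.00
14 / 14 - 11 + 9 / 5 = -41 / 5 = -8.20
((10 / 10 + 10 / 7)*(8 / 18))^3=314432 / 250047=1.26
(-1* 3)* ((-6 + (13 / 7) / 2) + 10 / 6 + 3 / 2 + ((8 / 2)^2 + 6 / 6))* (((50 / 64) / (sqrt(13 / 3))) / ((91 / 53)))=-420025* sqrt(39) / 264992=-9.90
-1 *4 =-4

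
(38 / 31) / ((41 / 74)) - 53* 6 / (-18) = 75799 / 3813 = 19.88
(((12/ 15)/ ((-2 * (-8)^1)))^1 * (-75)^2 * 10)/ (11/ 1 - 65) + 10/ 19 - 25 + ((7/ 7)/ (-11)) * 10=-194285/ 2508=-77.47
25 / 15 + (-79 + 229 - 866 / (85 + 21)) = 22816 / 159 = 143.50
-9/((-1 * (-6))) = -3/2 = -1.50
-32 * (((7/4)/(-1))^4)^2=-5764801/2048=-2814.84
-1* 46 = -46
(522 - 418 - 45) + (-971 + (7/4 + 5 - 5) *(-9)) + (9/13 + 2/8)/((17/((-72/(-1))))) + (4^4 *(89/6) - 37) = 7522595/2652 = 2836.57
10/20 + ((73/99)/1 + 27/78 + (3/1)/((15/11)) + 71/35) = 261806/45045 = 5.81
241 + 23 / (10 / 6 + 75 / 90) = 1251 / 5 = 250.20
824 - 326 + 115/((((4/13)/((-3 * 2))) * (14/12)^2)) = -56328/49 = -1149.55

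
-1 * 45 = -45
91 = 91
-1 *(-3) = 3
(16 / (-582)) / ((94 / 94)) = -8 / 291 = -0.03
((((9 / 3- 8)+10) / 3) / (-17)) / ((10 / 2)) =-1 / 51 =-0.02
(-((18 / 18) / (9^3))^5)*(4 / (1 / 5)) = -20 / 205891132094649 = -0.00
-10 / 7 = -1.43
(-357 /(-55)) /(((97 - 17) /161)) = 57477 /4400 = 13.06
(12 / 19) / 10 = 6 / 95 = 0.06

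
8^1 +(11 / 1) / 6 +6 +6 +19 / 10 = 356 / 15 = 23.73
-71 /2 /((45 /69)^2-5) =37559 /4840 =7.76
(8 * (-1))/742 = -0.01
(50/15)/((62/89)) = 445/93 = 4.78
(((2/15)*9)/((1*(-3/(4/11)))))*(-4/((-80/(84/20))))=-0.03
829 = 829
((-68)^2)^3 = 98867482624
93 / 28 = 3.32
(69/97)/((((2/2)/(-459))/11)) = -348381/97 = -3591.56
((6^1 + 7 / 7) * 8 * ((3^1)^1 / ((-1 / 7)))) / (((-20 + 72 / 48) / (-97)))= -228144 / 37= -6166.05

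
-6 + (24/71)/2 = -414/71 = -5.83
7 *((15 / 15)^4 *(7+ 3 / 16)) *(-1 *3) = -2415 / 16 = -150.94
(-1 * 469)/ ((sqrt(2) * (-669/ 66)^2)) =-113498 * sqrt(2)/ 49729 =-3.23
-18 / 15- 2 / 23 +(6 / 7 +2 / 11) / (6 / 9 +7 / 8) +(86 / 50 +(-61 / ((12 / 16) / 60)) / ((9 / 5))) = -39955149391 / 14743575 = -2710.00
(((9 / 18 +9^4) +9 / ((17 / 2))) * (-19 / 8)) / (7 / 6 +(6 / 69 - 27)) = 15395763 / 25432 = 605.37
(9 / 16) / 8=9 / 128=0.07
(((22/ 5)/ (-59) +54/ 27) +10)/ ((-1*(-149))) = 0.08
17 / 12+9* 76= 685.42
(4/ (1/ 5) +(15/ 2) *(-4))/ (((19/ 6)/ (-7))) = 420/ 19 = 22.11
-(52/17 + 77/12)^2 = -3736489/41616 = -89.78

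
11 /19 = 0.58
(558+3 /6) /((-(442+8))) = -1117 /900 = -1.24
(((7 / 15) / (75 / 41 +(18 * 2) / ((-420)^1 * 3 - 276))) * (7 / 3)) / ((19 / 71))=18257792 / 8102835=2.25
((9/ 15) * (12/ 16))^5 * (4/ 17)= 59049/ 13600000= 0.00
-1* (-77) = 77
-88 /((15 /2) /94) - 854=-29354 /15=-1956.93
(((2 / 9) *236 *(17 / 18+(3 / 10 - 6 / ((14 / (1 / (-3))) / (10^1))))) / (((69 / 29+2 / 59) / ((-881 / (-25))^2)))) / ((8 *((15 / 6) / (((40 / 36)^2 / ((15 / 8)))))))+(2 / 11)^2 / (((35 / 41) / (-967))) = 502839165715408972 / 215114461340625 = 2337.54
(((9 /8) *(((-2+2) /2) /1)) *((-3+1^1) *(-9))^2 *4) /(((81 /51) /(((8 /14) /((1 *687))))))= 0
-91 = -91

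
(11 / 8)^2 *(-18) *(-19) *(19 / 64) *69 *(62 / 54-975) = -13208304461 / 1024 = -12898734.83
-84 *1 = -84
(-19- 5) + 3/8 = -189/8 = -23.62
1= 1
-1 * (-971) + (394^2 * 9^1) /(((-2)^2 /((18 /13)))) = 6299681 /13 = 484590.85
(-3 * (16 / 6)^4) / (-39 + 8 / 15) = 20480 / 5193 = 3.94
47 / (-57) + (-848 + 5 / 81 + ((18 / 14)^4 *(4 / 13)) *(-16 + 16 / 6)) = -41310383278 / 48036807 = -859.97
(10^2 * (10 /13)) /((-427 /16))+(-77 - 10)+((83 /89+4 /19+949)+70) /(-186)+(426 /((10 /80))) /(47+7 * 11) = -59259729016 /872966913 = -67.88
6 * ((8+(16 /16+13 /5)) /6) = 58 /5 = 11.60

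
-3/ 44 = -0.07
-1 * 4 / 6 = -2 / 3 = -0.67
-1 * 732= -732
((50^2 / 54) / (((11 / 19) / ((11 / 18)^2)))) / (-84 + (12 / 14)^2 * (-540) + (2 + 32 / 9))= -6400625 / 101843244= -0.06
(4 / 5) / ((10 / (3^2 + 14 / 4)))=1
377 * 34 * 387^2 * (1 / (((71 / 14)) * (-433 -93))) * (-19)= 255325292586 / 18673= 13673501.45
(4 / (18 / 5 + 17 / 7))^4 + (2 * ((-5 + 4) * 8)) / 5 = -3.01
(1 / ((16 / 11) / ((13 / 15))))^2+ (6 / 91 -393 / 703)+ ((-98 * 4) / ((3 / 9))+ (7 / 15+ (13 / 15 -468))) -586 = -8212799585723 / 3684844800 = -2228.80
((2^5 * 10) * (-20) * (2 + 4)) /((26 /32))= -614400 /13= -47261.54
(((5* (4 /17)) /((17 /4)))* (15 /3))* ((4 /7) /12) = 400 /6069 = 0.07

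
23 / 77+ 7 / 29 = 1206 / 2233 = 0.54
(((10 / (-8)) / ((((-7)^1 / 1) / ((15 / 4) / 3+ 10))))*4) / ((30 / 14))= 3.75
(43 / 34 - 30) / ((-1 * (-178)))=-977 / 6052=-0.16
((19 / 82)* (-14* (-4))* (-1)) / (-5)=532 / 205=2.60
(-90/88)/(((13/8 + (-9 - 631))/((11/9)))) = 10/5107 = 0.00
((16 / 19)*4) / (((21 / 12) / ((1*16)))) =4096 / 133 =30.80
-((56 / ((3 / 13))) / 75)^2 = -10.47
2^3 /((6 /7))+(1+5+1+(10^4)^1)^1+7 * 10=30259 /3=10086.33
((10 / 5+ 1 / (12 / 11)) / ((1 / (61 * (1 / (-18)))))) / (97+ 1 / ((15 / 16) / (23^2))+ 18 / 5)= -10675 / 718056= -0.01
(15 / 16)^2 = 225 / 256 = 0.88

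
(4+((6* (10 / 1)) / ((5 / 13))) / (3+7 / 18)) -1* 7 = 2625 / 61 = 43.03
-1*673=-673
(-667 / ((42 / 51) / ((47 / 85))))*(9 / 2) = -2015.29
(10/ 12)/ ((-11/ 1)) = -5/ 66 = -0.08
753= 753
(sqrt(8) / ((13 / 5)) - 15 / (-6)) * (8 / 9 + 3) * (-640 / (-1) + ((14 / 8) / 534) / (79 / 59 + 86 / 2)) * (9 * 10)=3129154921375 * sqrt(2) / 18160272 + 3129154921375 / 5587776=803679.97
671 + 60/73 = 49043/73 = 671.82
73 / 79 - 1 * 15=-1112 / 79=-14.08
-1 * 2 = -2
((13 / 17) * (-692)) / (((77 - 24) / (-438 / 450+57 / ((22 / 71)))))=-1358031662 / 743325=-1826.97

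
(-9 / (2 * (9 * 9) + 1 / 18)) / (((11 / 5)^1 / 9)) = -7290 / 32087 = -0.23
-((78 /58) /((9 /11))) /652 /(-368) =143 /20874432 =0.00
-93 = -93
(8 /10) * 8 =32 /5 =6.40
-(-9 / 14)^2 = -81 / 196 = -0.41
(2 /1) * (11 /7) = 22 /7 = 3.14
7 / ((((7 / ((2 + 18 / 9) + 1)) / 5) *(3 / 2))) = 50 / 3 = 16.67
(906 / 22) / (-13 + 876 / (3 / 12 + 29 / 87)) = 3171 / 114631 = 0.03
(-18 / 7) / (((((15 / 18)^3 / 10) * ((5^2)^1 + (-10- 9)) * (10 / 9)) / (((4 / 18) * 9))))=-11664 / 875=-13.33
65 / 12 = 5.42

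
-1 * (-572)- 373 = 199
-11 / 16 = -0.69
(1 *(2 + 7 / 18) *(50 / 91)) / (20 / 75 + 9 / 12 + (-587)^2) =21500 / 5644056873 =0.00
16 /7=2.29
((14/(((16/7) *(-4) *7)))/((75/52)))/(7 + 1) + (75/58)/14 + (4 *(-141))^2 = 309952813927/974400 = 318096.07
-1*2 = -2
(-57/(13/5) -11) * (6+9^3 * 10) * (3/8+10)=-32397888/13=-2492145.23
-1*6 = -6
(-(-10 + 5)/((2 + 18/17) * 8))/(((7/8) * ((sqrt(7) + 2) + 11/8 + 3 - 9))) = 510/91 + 1360 * sqrt(7)/637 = 11.25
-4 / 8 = -1 / 2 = -0.50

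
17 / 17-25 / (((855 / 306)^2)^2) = 1921689 / 3258025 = 0.59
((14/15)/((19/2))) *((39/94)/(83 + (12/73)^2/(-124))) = 4295174/8745966095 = 0.00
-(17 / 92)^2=-289 / 8464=-0.03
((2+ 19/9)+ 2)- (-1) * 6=109/9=12.11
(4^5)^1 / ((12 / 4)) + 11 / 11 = 342.33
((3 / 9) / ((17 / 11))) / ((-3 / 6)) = -22 / 51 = -0.43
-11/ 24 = -0.46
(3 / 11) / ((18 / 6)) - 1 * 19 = -208 / 11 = -18.91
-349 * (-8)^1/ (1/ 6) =16752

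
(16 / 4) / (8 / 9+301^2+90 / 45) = 36 / 815435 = 0.00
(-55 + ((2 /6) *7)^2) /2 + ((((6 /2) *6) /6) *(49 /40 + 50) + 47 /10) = 133.60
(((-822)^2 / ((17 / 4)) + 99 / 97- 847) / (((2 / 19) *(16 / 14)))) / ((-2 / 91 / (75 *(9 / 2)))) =-532592518328325 / 26384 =-20186193084.00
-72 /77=-0.94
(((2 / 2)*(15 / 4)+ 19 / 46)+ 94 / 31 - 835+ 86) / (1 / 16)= -8462508 / 713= -11868.88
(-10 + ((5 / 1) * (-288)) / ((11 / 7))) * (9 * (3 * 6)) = -1650780 / 11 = -150070.91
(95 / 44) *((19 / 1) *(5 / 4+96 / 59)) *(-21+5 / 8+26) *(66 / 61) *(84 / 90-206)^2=434861450877 / 14396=30207102.73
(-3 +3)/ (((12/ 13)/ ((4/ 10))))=0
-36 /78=-6 /13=-0.46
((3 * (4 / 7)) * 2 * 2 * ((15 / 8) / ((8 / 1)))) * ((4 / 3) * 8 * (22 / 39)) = 880 / 91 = 9.67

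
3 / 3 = 1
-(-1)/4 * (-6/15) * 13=-13/10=-1.30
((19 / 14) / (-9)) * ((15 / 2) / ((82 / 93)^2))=-273885 / 188272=-1.45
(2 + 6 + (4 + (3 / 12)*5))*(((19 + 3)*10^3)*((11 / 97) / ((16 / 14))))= 5611375 / 194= 28924.61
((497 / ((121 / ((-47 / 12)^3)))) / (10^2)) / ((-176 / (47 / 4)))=0.16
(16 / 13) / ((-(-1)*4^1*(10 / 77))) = 154 / 65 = 2.37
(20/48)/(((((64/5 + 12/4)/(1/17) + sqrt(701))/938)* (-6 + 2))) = -15746675/42866976 + 58625* sqrt(701)/42866976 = -0.33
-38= -38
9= 9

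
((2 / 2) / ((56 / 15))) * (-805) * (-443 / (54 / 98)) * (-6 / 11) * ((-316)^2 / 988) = -77897197525 / 8151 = -9556765.74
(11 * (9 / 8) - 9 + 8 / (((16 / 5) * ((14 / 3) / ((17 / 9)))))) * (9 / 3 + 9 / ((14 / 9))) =38.54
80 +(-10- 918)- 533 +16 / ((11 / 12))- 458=-20037 / 11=-1821.55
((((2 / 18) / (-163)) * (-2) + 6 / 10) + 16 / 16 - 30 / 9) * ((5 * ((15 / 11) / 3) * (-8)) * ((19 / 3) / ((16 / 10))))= 6034400 / 48411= 124.65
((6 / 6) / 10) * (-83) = -83 / 10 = -8.30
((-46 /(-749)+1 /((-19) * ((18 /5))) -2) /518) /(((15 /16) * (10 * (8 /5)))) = -500329 /1990347660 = -0.00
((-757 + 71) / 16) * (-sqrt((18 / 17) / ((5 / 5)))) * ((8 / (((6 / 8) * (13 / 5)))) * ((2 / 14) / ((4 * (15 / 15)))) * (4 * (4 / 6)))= 1960 * sqrt(34) / 663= 17.24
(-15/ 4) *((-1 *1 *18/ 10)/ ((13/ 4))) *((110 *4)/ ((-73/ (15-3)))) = -142560/ 949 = -150.22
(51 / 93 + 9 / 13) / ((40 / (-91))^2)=3185 / 496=6.42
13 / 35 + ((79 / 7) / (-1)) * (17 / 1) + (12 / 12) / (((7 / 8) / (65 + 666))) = 22538 / 35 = 643.94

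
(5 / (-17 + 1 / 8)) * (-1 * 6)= 16 / 9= 1.78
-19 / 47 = -0.40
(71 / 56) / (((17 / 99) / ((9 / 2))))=63261 / 1904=33.23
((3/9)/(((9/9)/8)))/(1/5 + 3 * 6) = 40/273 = 0.15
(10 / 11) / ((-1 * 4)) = -5 / 22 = -0.23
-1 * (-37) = 37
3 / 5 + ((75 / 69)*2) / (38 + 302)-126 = -125.39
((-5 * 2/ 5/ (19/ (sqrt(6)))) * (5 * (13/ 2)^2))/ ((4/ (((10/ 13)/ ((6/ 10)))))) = -1625 * sqrt(6)/ 228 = -17.46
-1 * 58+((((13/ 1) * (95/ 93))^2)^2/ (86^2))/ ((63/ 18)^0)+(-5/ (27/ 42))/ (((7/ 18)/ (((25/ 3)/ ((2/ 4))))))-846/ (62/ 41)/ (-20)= -496765980603509/ 1383148166490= -359.16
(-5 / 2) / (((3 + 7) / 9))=-9 / 4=-2.25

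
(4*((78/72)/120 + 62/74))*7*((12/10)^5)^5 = 2262.06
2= 2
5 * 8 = 40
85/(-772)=-85/772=-0.11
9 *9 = 81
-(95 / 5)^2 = -361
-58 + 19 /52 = -57.63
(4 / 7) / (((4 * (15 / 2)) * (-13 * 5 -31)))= -1 / 5040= -0.00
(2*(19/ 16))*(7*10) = 665/ 4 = 166.25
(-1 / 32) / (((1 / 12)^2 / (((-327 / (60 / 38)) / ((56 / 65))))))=242307 / 224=1081.73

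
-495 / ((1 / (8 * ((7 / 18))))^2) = -43120 / 9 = -4791.11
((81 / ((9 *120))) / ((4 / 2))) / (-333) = -1 / 8880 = -0.00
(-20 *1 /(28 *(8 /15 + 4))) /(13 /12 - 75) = 225 /105553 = 0.00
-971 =-971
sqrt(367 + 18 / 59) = sqrt(1278589) / 59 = 19.17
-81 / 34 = -2.38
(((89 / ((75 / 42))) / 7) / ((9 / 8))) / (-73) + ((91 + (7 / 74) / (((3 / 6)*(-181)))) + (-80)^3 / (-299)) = 59309147104628 / 32889469275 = 1803.29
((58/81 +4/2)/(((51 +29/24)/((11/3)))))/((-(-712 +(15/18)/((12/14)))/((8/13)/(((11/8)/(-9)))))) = -40960/37904503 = -0.00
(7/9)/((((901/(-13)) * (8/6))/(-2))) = 91/5406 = 0.02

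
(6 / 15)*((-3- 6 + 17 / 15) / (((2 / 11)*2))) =-649 / 75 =-8.65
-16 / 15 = -1.07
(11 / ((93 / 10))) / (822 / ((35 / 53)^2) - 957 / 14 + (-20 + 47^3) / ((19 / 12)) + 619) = 5120500 / 294361977057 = 0.00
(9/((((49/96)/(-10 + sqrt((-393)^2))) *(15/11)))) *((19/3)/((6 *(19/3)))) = 202224/245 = 825.40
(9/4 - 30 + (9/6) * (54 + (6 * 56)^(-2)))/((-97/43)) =-172335787/7300608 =-23.61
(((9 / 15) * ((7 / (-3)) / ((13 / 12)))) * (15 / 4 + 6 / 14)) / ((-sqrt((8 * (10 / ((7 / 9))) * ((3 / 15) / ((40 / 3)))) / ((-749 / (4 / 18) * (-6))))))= 189 * sqrt(1070) / 10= 618.24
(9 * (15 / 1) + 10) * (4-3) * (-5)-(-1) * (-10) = -735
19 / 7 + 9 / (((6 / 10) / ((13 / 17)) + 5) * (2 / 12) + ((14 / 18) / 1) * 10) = 134021 / 35798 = 3.74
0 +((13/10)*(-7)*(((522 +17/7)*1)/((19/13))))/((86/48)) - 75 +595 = -5320588/4085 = -1302.47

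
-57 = -57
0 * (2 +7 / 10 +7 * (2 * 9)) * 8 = 0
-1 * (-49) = 49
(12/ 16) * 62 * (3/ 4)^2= 837/ 32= 26.16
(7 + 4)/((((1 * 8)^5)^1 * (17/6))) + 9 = 2506785/278528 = 9.00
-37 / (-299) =0.12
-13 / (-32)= 13 / 32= 0.41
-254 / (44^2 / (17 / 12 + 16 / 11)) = -48133 / 127776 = -0.38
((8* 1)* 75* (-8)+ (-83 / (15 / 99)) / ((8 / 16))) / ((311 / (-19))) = 560082 / 1555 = 360.18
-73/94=-0.78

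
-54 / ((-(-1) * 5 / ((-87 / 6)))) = 783 / 5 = 156.60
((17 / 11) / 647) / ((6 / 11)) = 17 / 3882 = 0.00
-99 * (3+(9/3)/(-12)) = -1089/4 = -272.25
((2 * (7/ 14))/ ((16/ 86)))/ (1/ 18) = 387/ 4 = 96.75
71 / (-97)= -71 / 97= -0.73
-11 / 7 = -1.57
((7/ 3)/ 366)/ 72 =0.00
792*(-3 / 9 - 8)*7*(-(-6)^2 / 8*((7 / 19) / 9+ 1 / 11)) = 520800 / 19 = 27410.53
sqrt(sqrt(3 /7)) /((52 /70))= 5 * 3^(1 /4) * 7^(3 /4) /26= 1.09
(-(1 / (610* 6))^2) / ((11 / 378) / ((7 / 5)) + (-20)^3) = 147 / 15753184669000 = 0.00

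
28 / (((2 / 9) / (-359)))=-45234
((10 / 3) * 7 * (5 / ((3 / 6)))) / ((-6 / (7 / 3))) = -2450 / 27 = -90.74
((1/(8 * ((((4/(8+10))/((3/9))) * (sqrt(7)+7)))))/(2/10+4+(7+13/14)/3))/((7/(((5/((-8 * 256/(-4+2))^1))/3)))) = 25/23543808-25 * sqrt(7)/164806656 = 0.00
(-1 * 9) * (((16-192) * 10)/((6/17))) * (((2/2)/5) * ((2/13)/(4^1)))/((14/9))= 20196/91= 221.93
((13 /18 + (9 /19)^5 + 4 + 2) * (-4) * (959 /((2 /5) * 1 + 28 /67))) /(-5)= 141014633809 /22284891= 6327.81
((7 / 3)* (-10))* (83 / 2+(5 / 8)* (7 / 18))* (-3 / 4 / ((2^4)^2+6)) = 210385 / 75456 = 2.79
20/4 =5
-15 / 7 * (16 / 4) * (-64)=3840 / 7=548.57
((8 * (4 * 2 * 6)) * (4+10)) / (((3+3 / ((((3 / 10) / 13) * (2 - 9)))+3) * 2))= -2352 / 11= -213.82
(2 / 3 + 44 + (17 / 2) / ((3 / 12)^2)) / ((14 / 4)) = 1084 / 21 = 51.62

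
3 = 3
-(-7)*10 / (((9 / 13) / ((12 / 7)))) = 520 / 3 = 173.33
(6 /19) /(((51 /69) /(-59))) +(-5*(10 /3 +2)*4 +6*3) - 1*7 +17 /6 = -228763 /1938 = -118.04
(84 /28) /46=3 /46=0.07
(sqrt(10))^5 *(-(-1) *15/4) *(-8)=-3000 *sqrt(10)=-9486.83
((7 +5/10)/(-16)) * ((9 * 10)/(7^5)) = -675/268912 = -0.00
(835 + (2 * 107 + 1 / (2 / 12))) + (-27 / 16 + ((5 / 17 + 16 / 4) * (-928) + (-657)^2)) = 116611125 / 272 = 428717.37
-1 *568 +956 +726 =1114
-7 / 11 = -0.64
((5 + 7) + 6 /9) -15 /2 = 31 /6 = 5.17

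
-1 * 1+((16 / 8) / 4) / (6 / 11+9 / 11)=-19 / 30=-0.63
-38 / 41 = -0.93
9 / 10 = 0.90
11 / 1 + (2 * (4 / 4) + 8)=21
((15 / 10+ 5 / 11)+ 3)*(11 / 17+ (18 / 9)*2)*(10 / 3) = 43055 / 561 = 76.75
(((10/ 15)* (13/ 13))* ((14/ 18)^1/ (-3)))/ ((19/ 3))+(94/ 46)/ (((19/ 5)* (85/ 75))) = 89701/ 200583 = 0.45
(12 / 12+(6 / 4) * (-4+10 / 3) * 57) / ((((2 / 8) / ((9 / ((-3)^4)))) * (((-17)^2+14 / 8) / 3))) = -896 / 3489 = -0.26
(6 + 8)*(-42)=-588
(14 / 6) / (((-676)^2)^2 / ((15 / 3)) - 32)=35 / 626481193248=0.00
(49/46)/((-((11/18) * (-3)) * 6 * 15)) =49/7590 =0.01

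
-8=-8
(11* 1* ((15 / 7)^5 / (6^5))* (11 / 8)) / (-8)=-378125 / 34420736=-0.01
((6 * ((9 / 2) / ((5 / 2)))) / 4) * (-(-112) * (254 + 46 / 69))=385056 / 5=77011.20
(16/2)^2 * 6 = 384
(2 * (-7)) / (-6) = 7 / 3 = 2.33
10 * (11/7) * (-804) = -88440/7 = -12634.29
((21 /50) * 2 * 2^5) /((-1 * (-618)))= 112 /2575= 0.04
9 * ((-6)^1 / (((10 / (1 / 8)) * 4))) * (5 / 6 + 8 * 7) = -9.59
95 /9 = 10.56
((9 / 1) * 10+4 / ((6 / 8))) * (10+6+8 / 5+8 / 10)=26312 / 15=1754.13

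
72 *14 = 1008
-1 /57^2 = -1 /3249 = -0.00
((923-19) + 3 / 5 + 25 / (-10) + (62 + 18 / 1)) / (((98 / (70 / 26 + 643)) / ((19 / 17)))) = 111879429 / 15470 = 7232.03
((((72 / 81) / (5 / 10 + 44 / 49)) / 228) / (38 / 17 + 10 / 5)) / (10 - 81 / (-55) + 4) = 45815 / 1076564358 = 0.00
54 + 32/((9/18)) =118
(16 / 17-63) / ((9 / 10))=-10550 / 153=-68.95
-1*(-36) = 36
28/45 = 0.62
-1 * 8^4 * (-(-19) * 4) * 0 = 0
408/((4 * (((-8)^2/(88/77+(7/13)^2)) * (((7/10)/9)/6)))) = 11670075/66248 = 176.16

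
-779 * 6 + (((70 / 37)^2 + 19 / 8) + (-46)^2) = -27950005 / 10952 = -2552.05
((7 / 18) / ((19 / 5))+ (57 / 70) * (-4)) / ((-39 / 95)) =37763 / 4914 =7.68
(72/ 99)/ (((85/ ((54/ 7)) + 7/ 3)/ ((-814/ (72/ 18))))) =-7992/ 721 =-11.08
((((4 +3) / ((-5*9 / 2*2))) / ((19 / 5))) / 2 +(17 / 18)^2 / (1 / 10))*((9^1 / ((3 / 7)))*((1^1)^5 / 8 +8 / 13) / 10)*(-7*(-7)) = 22607816 / 33345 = 678.00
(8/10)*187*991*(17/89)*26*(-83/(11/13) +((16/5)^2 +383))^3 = 15926753837231212778816/841328125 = 18930490214185.12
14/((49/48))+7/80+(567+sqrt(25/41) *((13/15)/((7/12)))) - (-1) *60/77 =52 *sqrt(41)/287+3582539/6160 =582.74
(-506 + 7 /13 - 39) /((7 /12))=-84936 /91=-933.36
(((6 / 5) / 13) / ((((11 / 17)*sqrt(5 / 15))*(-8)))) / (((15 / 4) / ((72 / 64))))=-0.01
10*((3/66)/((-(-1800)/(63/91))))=1/5720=0.00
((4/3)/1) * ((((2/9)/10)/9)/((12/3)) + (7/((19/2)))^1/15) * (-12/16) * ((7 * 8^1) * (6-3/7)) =-39806/2565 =-15.52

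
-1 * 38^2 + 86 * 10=-584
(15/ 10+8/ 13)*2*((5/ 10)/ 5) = 11/ 26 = 0.42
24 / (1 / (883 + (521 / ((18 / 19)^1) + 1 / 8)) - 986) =-1238172 / 50868197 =-0.02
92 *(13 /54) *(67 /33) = 44.97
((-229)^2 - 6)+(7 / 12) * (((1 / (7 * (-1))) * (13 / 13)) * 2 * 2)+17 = 157355 / 3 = 52451.67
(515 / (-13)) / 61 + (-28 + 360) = 262761 / 793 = 331.35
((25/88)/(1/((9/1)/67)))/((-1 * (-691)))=0.00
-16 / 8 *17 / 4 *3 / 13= -1.96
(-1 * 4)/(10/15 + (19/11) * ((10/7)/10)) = -924/211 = -4.38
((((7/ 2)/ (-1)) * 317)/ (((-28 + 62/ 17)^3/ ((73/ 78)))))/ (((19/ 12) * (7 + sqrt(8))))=5570894917/ 718591098888 - 795842131 * sqrt(2)/ 359295549444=0.00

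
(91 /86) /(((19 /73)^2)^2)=2584239931 /11207606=230.58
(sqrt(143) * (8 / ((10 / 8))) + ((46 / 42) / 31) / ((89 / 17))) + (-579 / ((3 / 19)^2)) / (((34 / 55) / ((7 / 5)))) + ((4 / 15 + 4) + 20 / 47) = -24346359877829 / 462932610 + 32 * sqrt(143) / 5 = -52515.05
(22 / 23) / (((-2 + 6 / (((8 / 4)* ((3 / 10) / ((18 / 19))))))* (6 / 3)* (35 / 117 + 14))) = 24453 / 5464018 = 0.00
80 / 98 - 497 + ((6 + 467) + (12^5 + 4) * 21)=256051108 / 49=5225532.82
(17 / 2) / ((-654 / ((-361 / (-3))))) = -6137 / 3924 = -1.56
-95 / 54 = -1.76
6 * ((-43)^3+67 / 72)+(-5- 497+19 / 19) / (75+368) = -2535931603 / 5316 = -477037.55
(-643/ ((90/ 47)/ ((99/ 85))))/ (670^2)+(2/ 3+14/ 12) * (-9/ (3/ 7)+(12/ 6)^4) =-10494034793/ 1144695000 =-9.17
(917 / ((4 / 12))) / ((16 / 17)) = 46767 / 16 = 2922.94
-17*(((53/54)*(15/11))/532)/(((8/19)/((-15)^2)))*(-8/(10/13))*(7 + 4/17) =2118675/1232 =1719.70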